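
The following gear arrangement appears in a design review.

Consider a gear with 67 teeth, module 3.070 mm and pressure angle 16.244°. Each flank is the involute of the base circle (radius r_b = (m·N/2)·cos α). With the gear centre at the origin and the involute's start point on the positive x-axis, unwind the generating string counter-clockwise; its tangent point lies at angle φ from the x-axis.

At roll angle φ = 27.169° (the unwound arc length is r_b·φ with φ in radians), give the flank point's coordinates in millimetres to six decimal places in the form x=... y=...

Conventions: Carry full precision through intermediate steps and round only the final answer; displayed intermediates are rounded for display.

single-mesh involute tooth geometry (67T wheel at module 3.070)
pitch radius r_p = m·N/2 = 3.070·67/2 = 102.845000
base radius r_b = r_p·cos α = 102.845000·cos 16.244° = 98.739340
roll angle φ = 27.169° = 0.47418850 rad
x = r_b·(cos φ + φ·sin φ) = 109.224068
y = r_b·(sin φ − φ·cos φ) = 3.431035

x=109.224068 y=3.431035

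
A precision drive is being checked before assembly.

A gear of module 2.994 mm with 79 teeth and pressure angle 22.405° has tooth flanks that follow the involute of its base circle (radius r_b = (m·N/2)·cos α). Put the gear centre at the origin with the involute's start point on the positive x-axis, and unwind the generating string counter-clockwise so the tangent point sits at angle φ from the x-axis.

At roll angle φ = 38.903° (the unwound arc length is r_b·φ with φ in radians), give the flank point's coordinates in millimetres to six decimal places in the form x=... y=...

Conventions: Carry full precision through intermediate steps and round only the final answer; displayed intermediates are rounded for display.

class = single-mesh tooth geometry [base-circle involute, m = 2.994, 79T]
pitch radius r_p = m·N/2 = 2.994·79/2 = 118.263000
base radius r_b = r_p·cos α = 118.263000·cos 22.405° = 109.335654
roll angle φ = 38.903° = 0.67898544 rad
x = r_b·(cos φ + φ·sin φ) = 131.707447
y = r_b·(sin φ − φ·cos φ) = 10.890964

x=131.707447 y=10.890964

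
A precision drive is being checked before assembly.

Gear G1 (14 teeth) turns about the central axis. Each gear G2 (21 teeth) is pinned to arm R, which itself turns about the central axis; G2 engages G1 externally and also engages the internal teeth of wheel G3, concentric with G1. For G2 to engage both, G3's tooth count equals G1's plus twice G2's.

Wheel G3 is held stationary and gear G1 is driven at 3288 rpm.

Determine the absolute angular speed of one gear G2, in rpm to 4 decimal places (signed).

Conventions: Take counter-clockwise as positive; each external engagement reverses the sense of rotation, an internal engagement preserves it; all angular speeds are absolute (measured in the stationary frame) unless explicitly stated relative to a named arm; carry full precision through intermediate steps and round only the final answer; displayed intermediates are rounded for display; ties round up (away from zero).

-1096.0000 rpm

class = planetary set [G3 = 14+2·21 = 56; Willis about the carrier]
normalise by the input: solve with ω_sun = 1, then scale by 3288 rpm
ring teeth: 14 + 2·21 = 56
14(ω_sun−ω_arm) = −56(ω_ring−ω_arm),  ω_ring = 0, ω_sun = 1
14(1−ω_arm) = −56(0−ω_arm)  ⇒  70·ω_arm = 14  ⇒  ω_arm = 1/5
sun–planet mesh: 14·(1−1/5) = −21·(ω_p−ω_arm)  ⇒  ω_p−ω_arm = -8/15
ω_p = 1/5 − 8/15 = -1/3
scale: ω_p = -1/3 × 3288 rpm = -1096.0000 rpm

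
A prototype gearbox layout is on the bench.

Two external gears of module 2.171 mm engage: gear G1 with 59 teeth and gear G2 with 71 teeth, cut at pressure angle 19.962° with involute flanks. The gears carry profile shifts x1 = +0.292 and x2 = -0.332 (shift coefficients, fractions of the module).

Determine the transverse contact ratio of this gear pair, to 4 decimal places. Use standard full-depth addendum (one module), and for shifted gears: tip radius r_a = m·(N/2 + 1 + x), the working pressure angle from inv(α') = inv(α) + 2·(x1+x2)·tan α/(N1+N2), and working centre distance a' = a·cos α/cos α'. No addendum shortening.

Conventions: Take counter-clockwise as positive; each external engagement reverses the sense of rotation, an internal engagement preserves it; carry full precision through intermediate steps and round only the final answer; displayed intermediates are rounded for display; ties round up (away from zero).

1.7860

single-mesh involute tooth geometry (59T engaging 71T at module 2.171)
base radii: r_b1 = 60.196658, r_b2 = 72.440047
tip radii: r_a1 = 66.849432, r_a2 = 78.520728
inv(α') = inv(19.962°) + 2·(+0.292-0.332)·tan α/(59+71) = 0.01459319  ⇒  α' = 19.86441°
a' = a·cos α / cos α' = 141.1150·cos 19.962°/cos 19.86441° = 141.027956
action lengths: √(r_a1²−r_b1²) = 29.072476, √(r_a2²−r_b2²) = 30.297597
base pitch p_b = π·m·cos α = 6.410623
CR = (29.072476 + 30.297597 − 141.027956·sin 19.86441°)/6.410623 = 1.786008
contact ratio ≈ 1.7860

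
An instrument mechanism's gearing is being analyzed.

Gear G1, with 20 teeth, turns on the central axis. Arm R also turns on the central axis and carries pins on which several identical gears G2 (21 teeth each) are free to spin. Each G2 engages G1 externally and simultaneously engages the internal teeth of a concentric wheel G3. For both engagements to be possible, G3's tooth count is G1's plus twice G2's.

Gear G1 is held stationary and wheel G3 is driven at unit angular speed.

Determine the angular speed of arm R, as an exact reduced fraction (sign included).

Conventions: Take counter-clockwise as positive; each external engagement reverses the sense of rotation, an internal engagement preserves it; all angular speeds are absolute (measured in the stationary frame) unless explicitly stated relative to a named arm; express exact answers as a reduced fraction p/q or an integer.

planetary set (20T centre, 21T on arm, 62T internal) — Willis relation
ring teeth: 20 + 2·21 = 62
20(ω_sun−ω_arm) = −62(ω_ring−ω_arm),  ω_sun = 0, ω_ring = 1
20(0−ω_arm) = −62(1−ω_arm)  ⇒  82·ω_arm = 62  ⇒  ω_arm = 31/41
exact speed ratio = 31/41

31/41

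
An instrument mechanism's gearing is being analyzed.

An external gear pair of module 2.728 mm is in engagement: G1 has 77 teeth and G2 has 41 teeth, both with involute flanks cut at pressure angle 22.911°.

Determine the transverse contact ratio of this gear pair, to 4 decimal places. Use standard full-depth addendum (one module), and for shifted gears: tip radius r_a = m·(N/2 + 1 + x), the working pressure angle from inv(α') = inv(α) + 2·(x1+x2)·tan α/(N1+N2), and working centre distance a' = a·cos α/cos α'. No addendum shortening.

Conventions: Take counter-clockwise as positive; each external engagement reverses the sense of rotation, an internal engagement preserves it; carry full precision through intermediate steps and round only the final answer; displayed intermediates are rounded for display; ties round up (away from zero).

recognized (one external pair, fixed centres): single-mesh tooth geometry, m = 2.728, N1 = 77, N2 = 41
base radii: r_b1 = 96.742413, r_b2 = 51.512194
tip radii: r_a1 = 107.756000, r_a2 = 58.652000
no profile shift: α' = α, a' = a
action lengths: √(r_a1²−r_b1²) = 47.457993, √(r_a2²−r_b2²) = 28.045516
base pitch p_b = π·m·cos α = 7.894162
CR = (47.457993 + 28.045516 − 160.952000·sin 22.91100°)/7.894162 = 1.627122
contact ratio ≈ 1.6271

1.6271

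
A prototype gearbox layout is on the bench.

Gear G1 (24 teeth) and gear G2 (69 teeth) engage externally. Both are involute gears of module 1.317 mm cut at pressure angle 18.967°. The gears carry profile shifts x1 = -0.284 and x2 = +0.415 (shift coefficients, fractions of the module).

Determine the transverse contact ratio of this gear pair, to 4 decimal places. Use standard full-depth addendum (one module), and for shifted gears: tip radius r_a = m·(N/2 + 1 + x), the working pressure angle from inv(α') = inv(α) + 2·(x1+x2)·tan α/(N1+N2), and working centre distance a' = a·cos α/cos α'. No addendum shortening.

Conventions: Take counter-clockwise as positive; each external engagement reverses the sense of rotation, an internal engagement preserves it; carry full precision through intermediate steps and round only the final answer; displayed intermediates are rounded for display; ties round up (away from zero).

1.7643

recognized (one external pair, fixed centres): single-mesh tooth geometry, m = 1.317, N1 = 24, N2 = 69
base radii: r_b1 = 14.945937, r_b2 = 42.969568
tip radii: r_a1 = 16.746972, r_a2 = 47.300055
inv(α') = inv(18.967°) + 2·(-0.284+0.415)·tan α/(24+69) = 0.01361512  ⇒  α' = 19.42464°
a' = a·cos α / cos α' = 61.2405·cos 18.967°/cos 19.42464° = 61.411038
action lengths: √(r_a1²−r_b1²) = 7.555134, √(r_a2²−r_b2²) = 19.771481
base pitch p_b = π·m·cos α = 3.912837
CR = (7.555134 + 19.771481 − 61.411038·sin 19.42464°)/3.912837 = 1.764281
contact ratio ≈ 1.7643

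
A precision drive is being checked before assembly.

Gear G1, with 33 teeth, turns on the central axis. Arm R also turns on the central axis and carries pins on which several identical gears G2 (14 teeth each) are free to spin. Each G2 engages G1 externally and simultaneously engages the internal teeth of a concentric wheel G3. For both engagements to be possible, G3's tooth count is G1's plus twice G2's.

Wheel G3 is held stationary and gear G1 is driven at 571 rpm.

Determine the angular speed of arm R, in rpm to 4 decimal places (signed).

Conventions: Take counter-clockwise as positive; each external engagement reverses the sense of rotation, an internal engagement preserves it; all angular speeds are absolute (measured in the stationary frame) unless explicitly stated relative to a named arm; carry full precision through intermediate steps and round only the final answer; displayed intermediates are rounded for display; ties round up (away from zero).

+200.4574 rpm

recognized (axles ride arm R): planetary set, 33/14/61 teeth
normalise by the input: solve with ω_sun = 1, then scale by 571 rpm
ring teeth: 33 + 2·14 = 61
33(ω_sun−ω_arm) = −61(ω_ring−ω_arm),  ω_ring = 0, ω_sun = 1
33(1−ω_arm) = −61(0−ω_arm)  ⇒  94·ω_arm = 33  ⇒  ω_arm = 33/94
scale: ω_arm = 33/94 × 571 rpm = +200.4574 rpm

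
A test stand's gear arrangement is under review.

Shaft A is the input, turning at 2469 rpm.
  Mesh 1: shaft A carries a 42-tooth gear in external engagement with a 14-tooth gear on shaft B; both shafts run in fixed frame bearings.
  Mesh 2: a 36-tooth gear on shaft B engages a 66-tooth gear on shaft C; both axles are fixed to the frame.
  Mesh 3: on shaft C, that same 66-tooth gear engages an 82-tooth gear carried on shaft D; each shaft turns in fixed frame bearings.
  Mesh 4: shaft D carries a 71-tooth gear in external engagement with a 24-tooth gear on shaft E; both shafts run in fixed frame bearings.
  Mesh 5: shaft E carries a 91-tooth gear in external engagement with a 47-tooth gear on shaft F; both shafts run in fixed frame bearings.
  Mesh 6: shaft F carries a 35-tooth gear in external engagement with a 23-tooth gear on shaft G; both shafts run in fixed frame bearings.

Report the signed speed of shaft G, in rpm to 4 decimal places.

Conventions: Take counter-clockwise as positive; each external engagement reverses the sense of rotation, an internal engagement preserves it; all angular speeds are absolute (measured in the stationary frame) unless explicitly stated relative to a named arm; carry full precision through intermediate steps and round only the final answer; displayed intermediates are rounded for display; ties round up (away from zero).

class = fixed-axis compound train [6 meshes; 6 ratios multiply, 6 sense flips]
mesh 1 [42T→14T]: ω = 2469.0000×42/14 = 7407.0000 rpm, sense flips to −
mesh 2 [36T→66T]: ω = 7407.0000×36/66 = 4040.1818 rpm, sense flips to +
mesh 3 [66T→82T]: ω = 4040.1818×66/82 = 3251.8537 rpm, sense flips to −
mesh 4 [71T→24T]: ω = 3251.8537×71/24 = 9620.0671 rpm, sense flips to +
mesh 5 [91T→47T]: ω = 9620.0671×91/47 = 18626.0873 rpm, sense flips to −
mesh 6 [35T→23T]: ω = 18626.0873×35/23 = 28344.0459 rpm, sense flips to +
signed output speed = +28344.0459 rpm

+28344.0459 rpm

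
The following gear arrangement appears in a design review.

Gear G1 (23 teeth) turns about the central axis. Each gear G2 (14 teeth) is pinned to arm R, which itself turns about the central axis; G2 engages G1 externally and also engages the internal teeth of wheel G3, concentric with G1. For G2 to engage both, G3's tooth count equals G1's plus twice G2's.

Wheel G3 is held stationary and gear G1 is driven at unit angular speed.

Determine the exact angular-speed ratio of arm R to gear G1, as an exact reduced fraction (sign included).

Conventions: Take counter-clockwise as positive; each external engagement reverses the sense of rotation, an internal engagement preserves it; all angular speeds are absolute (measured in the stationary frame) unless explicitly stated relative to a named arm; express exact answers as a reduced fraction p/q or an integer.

topology: planetary set — G1 23T / G2 14T / G3 51T, arm = carrier (Willis)
ring teeth: 23 + 2·14 = 51
23(ω_sun−ω_arm) = −51(ω_ring−ω_arm),  ω_ring = 0, ω_sun = 1
23(1−ω_arm) = −51(0−ω_arm)  ⇒  74·ω_arm = 23  ⇒  ω_arm = 23/74
ω_out/ω_in = 23/74

23/74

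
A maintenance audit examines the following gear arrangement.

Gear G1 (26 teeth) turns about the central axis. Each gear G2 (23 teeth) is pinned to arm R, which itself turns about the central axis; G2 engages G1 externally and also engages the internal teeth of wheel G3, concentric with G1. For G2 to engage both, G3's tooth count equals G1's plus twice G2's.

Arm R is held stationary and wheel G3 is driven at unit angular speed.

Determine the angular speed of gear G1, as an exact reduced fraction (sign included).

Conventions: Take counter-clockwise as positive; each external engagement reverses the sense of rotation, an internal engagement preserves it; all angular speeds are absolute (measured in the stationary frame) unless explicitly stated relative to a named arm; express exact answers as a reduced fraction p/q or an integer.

-36/13

planetary set (26T centre, 23T on arm, 72T internal) — Willis relation
ring teeth: 26 + 2·23 = 72
26(ω_sun−ω_arm) = −72(ω_ring−ω_arm),  ω_arm = 0, ω_ring = 1
ω_sun = 0 − (72/26)(1−0) = -36/13
exact speed ratio = -36/13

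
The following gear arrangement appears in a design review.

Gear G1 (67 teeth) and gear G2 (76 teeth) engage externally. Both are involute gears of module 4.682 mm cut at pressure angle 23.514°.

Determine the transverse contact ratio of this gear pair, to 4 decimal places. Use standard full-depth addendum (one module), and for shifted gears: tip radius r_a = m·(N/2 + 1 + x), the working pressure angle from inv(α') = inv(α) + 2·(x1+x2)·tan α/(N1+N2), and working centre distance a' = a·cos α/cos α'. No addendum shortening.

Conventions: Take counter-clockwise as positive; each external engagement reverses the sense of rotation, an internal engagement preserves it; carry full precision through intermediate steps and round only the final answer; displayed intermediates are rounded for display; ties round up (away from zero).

single-mesh involute tooth geometry (67T engaging 76T at module 4.682)
base radii: r_b1 = 143.822835, r_b2 = 163.142320
tip radii: r_a1 = 161.529000, r_a2 = 182.598000
no profile shift: α' = α, a' = a
action lengths: √(r_a1²−r_b1²) = 73.529653, √(r_a2²−r_b2²) = 82.015931
base pitch p_b = π·m·cos α = 13.487545
CR = (73.529653 + 82.015931 − 334.763000·sin 23.51400°)/13.487545 = 1.629959
contact ratio ≈ 1.6300

1.6300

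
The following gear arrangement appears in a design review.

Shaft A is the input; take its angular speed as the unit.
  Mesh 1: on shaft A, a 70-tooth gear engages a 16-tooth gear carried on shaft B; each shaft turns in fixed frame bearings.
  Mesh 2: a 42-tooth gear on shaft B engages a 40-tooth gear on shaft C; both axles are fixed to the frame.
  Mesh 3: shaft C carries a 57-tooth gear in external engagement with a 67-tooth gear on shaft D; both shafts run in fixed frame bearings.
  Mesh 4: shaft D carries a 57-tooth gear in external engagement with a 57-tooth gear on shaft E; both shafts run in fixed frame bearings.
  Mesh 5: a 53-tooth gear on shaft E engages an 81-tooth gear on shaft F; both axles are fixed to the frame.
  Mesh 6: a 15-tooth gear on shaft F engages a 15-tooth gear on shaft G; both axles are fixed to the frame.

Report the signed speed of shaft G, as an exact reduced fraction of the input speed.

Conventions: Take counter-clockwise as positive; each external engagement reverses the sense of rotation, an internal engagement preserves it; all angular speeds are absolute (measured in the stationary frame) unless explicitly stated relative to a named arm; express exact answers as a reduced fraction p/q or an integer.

6-mesh fixed-axis compound train (all bearings frame-fixed)
mesh 1 [70T→16T]: |ω|/ω_in = 1×70/16 = 35/8, sense flips to −
mesh 2 [42T→40T]: |ω|/ω_in = (35/8)×42/40 = 147/32, sense flips to +
mesh 3 [57T→67T]: |ω|/ω_in = (147/32)×57/67 = 8379/2144, sense flips to −
mesh 4 [57T→57T]: |ω|/ω_in = (8379/2144)×57/57 = 8379/2144, sense flips to +
mesh 5 [53T→81T]: |ω|/ω_in = (8379/2144)×53/81 = 49343/19296, sense flips to −
mesh 6 [15T→15T]: |ω|/ω_in = (49343/19296)×15/15 = 49343/19296, sense flips to +
signed output speed (× input speed) = 49343/19296

49343/19296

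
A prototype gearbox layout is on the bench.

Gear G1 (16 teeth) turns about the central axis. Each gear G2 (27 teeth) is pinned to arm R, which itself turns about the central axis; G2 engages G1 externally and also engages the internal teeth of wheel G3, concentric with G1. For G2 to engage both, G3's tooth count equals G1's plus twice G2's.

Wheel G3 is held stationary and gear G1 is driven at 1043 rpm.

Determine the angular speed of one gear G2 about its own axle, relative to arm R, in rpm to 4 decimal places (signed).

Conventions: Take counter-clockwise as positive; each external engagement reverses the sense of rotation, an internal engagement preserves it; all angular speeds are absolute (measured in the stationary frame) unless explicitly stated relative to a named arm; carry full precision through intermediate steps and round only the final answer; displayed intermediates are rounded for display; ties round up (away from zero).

planetary set (16T centre, 27T on arm, 70T internal) — Willis relation
normalise by the input: solve with ω_sun = 1, then scale by 1043 rpm
ring teeth: 16 + 2·27 = 70
16(ω_sun−ω_arm) = −70(ω_ring−ω_arm),  ω_ring = 0, ω_sun = 1
16(1−ω_arm) = −70(0−ω_arm)  ⇒  86·ω_arm = 16  ⇒  ω_arm = 8/43
sun–planet mesh: 16·(1−8/43) = −27·(ω_p−ω_arm)  ⇒  ω_p−ω_arm = -560/1161
scale: ω_p−ω_arm = -560/1161 × 1043 rpm = -503.0835 rpm

-503.0835 rpm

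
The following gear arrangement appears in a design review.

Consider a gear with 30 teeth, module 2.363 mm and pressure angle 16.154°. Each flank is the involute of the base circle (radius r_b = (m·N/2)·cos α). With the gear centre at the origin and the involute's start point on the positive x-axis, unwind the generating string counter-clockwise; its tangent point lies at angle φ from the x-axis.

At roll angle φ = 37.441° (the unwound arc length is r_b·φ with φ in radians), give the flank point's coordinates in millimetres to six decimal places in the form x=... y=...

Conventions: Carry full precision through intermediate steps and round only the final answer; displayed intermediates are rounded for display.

recognized (one wheel, involute flank): single-mesh tooth geometry, m = 2.363, N = 30
pitch radius r_p = m·N/2 = 2.363·30/2 = 35.445000
base radius r_b = r_p·cos α = 35.445000·cos 16.154° = 34.045538
roll angle φ = 37.441° = 0.65346873 rad
x = r_b·(cos φ + φ·sin φ) = 40.556825
y = r_b·(sin φ − φ·cos φ) = 3.033566

x=40.556825 y=3.033566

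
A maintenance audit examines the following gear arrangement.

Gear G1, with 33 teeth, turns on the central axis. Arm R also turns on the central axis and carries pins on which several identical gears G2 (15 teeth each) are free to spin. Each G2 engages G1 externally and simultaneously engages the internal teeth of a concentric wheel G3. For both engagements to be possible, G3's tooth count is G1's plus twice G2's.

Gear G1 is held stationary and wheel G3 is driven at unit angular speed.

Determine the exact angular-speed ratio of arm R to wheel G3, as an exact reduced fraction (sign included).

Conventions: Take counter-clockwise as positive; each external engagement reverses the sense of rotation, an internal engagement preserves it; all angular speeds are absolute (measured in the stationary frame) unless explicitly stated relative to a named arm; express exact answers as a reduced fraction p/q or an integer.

recognized (axles ride arm R): planetary set, 33/15/63 teeth
ring teeth: 33 + 2·15 = 63
33(ω_sun−ω_arm) = −63(ω_ring−ω_arm),  ω_sun = 0, ω_ring = 1
33(0−ω_arm) = −63(1−ω_arm)  ⇒  96·ω_arm = 63  ⇒  ω_arm = 21/32
ω_out/ω_in = 21/32

21/32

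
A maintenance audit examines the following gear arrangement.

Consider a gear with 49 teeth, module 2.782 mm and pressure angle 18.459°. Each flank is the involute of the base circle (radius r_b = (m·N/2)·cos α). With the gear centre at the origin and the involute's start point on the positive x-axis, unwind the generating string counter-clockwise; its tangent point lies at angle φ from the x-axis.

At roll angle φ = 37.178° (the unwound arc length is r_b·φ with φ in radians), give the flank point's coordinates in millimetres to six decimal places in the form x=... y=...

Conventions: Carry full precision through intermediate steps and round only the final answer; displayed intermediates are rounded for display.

recognized (one wheel, involute flank): single-mesh tooth geometry, m = 2.782, N = 49
pitch radius r_p = m·N/2 = 2.782·49/2 = 68.159000
base radius r_b = r_p·cos α = 68.159000·cos 18.459° = 64.652252
roll angle φ = 37.178° = 0.64887851 rad
x = r_b·(cos φ + φ·sin φ) = 76.863439
y = r_b·(sin φ − φ·cos φ) = 5.643591

x=76.863439 y=5.643591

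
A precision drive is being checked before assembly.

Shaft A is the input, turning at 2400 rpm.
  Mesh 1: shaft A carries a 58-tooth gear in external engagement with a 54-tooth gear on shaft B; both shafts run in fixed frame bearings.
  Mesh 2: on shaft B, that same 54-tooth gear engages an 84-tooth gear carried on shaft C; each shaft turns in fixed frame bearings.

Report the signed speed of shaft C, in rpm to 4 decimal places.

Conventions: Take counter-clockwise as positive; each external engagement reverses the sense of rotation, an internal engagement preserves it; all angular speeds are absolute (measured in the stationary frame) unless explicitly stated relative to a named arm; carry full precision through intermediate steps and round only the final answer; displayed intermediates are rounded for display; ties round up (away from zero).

topology: fixed-axis compound train — 2 meshes, A→C
mesh 1 [58T→54T]: ω = 2400.0000×58/54 = 2577.7778 rpm, sense flips to −
mesh 2 [54T→84T]: ω = 2577.7778×54/84 = 1657.1429 rpm, sense flips to +
signed output speed = +1657.1429 rpm

+1657.1429 rpm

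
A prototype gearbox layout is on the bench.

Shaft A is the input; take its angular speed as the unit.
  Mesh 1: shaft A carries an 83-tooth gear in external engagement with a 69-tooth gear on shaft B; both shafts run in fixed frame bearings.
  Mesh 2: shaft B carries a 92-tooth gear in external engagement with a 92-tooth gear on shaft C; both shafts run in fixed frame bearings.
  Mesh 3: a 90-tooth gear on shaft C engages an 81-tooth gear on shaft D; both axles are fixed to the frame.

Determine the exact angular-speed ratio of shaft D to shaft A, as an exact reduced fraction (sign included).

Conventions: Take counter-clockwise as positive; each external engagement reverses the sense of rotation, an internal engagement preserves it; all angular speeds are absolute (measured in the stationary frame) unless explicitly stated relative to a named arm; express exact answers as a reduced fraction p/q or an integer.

class = fixed-axis compound train [3 meshes; 3 ratios multiply, 3 sense flips]
mesh 1 [83T→69T]: running ratio 83/69, sense −
mesh 2 [92T→92T]: running ratio 83/69, sense +
mesh 3 [90T→81T]: running ratio 830/621, sense −
ω_out/ω_in = -830/621

-830/621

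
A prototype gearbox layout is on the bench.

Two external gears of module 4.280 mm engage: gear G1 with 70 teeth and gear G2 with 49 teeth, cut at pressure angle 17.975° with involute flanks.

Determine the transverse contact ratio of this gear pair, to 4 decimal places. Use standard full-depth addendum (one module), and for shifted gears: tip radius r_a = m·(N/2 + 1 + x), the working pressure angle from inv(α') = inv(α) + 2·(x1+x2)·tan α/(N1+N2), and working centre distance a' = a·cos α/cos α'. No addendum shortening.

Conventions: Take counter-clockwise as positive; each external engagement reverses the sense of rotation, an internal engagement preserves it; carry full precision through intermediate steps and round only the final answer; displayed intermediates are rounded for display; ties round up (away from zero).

recognized (one external pair, fixed centres): single-mesh tooth geometry, m = 4.280, N1 = 70, N2 = 49
base radii: r_b1 = 142.488451, r_b2 = 99.741916
tip radii: r_a1 = 154.080000, r_a2 = 109.140000
no profile shift: α' = α, a' = a
action lengths: √(r_a1²−r_b1²) = 58.631799, √(r_a2²−r_b2²) = 44.306770
base pitch p_b = π·m·cos α = 12.789733
CR = (58.631799 + 44.306770 − 254.660000·sin 17.97500°)/12.789733 = 1.903870
contact ratio ≈ 1.9039

1.9039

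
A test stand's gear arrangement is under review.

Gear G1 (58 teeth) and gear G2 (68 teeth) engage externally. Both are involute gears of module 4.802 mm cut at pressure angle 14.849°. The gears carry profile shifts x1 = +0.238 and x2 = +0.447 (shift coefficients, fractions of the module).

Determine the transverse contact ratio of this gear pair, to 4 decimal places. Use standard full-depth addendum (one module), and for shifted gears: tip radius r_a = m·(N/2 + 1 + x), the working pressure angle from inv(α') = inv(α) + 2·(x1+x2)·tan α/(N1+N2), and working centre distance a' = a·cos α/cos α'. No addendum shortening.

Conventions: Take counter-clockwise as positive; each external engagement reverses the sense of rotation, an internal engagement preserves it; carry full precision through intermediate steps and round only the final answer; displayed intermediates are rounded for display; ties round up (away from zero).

2.0192

topology: single-mesh involute geometry — m = 4.802, 58T/68T pair
base radii: r_b1 = 134.607420, r_b2 = 157.815596
tip radii: r_a1 = 145.202876, r_a2 = 170.216494
inv(α') = inv(14.849°) + 2·(+0.238+0.447)·tan α/(58+68) = 0.00884530  ⇒  α' = 16.88926°
a' = a·cos α / cos α' = 302.5260·cos 14.849°/cos 16.88926° = 305.604328
action lengths: √(r_a1²−r_b1²) = 54.449221, √(r_a2²−r_b2²) = 63.780033
base pitch p_b = π·m·cos α = 14.582127
CR = (54.449221 + 63.780033 − 305.604328·sin 16.88926°)/14.582127 = 2.019198
contact ratio ≈ 2.0192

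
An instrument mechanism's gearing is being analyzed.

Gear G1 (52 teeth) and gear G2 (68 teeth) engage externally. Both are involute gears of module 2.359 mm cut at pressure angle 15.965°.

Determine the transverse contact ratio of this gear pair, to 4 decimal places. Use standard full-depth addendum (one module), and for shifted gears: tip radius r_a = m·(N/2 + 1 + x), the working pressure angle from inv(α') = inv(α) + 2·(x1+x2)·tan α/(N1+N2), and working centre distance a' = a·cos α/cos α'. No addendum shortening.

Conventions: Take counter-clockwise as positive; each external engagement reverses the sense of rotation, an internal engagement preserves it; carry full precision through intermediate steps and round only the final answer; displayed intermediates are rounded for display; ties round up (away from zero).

2.0560

class = single-mesh tooth geometry [involute pair 52T × 68T, m = 2.359]
base radii: r_b1 = 58.968341, r_b2 = 77.112446
tip radii: r_a1 = 63.693000, r_a2 = 82.565000
no profile shift: α' = α, a' = a
action lengths: √(r_a1²−r_b1²) = 24.073492, √(r_a2²−r_b2²) = 29.506777
base pitch p_b = π·m·cos α = 7.125173
CR = (24.073492 + 29.506777 − 141.540000·sin 15.96500°)/7.125173 = 2.056045
contact ratio ≈ 2.0560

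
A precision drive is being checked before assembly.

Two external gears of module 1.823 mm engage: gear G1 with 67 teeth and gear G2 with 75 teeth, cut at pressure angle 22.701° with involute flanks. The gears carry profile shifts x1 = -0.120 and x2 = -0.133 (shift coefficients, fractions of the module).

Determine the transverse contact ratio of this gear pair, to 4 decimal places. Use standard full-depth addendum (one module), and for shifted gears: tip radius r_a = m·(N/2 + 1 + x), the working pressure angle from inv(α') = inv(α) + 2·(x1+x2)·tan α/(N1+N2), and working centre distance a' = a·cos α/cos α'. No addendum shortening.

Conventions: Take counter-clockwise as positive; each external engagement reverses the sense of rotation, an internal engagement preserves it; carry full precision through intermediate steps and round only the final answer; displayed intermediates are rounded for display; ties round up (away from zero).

class = single-mesh tooth geometry [involute pair 67T × 75T, m = 1.823]
base radii: r_b1 = 56.339451, r_b2 = 63.066550
tip radii: r_a1 = 62.674740, r_a2 = 69.943041
inv(α') = inv(22.701°) + 2·(-0.120-0.133)·tan α/(67+75) = 0.02063171  ⇒  α' = 22.20081°
a' = a·cos α / cos α' = 129.4330·cos 22.701°/cos 22.20081° = 128.966935
action lengths: √(r_a1²−r_b1²) = 27.458865, √(r_a2²−r_b2²) = 30.243004
base pitch p_b = π·m·cos α = 5.283451
CR = (27.458865 + 30.243004 − 128.966935·sin 22.20081°)/5.283451 = 1.697983
contact ratio ≈ 1.6980

1.6980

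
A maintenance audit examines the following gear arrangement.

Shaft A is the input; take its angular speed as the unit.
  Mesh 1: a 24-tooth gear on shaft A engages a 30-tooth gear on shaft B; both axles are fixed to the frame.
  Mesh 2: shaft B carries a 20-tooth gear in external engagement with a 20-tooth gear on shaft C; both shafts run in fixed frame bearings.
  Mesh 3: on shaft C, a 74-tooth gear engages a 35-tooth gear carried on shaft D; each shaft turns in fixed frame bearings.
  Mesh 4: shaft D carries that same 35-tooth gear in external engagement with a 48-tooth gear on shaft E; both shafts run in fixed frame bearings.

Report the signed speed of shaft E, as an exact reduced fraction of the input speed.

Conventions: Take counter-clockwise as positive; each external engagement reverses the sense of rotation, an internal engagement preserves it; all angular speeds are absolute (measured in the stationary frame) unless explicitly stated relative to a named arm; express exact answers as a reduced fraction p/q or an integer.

37/30

4-mesh fixed-axis compound train (all bearings frame-fixed)
mesh 1 [24T→30T]: |ω|/ω_in = 1×24/30 = 4/5, sense flips to −
mesh 2 [20T→20T]: |ω|/ω_in = (4/5)×20/20 = 4/5, sense flips to +
mesh 3 [74T→35T]: |ω|/ω_in = (4/5)×74/35 = 296/175, sense flips to −
mesh 4 [35T→48T]: |ω|/ω_in = (296/175)×35/48 = 37/30, sense flips to +
signed output speed (× input speed) = 37/30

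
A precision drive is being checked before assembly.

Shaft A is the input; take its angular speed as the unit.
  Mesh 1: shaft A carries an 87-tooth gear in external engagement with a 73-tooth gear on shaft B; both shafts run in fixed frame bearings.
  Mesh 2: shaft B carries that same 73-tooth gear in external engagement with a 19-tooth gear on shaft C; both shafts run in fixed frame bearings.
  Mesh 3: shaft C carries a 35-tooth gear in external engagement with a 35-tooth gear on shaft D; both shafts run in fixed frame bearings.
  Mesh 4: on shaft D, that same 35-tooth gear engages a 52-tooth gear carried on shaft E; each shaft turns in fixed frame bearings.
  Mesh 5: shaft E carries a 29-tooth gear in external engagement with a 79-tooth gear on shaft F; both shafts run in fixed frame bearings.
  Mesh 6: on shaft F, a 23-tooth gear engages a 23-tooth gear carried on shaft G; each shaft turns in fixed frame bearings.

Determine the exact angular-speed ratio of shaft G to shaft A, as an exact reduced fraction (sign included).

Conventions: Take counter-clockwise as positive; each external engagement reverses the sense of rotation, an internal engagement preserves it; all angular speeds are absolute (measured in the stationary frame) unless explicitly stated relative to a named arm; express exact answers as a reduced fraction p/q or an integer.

88305/78052

class = fixed-axis compound train [6 meshes; 6 ratios multiply, 6 sense flips]
mesh 1 [87T→73T]: running ratio 87/73, sense −
mesh 2 [73T→19T]: running ratio 87/19, sense +
mesh 3 [35T→35T]: running ratio 87/19, sense −
mesh 4 [35T→52T]: running ratio 3045/988, sense +
mesh 5 [29T→79T]: running ratio 88305/78052, sense −
mesh 6 [23T→23T]: running ratio 88305/78052, sense +
ω_out/ω_in = 88305/78052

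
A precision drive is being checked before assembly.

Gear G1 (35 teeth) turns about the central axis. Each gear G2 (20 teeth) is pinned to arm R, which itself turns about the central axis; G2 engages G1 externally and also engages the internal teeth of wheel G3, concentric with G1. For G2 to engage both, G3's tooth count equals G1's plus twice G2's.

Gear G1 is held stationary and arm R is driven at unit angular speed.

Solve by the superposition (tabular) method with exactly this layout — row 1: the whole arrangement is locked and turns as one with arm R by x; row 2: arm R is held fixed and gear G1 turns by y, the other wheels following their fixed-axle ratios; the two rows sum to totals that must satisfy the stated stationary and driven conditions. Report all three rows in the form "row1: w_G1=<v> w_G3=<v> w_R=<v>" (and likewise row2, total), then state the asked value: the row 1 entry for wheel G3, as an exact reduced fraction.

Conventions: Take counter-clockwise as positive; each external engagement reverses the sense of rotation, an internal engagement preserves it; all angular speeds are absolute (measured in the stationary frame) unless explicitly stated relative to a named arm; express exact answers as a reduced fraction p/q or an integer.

class = planetary set [G3 = 35+2·20 = 75; Willis about the carrier]
row 1 — lock + rotate with arm: ω_sun = ω_ring = ω_arm = x
superposition row 2 [arm held]: sun y, ring −(35/75)·y, arm 0
boundary: total ω_sun = x + y = 0 and total ω_arm = x = 1  ⇒  y = -1, x = 1
row 2 ring = −(35/75)·(-1) = 7/15
totals (row 1 + row 2): sun 1 + (-1) = 0, ring 1 + 7/15 = 22/15, arm 1 + 0 = 1
asked cell (row1, ring) = 1

row1: w_G1=1 w_G3=1 w_R=1
row2: w_G1=-1 w_G3=7/15 w_R=0
total: w_G1=0 w_G3=22/15 w_R=1
asked value: 1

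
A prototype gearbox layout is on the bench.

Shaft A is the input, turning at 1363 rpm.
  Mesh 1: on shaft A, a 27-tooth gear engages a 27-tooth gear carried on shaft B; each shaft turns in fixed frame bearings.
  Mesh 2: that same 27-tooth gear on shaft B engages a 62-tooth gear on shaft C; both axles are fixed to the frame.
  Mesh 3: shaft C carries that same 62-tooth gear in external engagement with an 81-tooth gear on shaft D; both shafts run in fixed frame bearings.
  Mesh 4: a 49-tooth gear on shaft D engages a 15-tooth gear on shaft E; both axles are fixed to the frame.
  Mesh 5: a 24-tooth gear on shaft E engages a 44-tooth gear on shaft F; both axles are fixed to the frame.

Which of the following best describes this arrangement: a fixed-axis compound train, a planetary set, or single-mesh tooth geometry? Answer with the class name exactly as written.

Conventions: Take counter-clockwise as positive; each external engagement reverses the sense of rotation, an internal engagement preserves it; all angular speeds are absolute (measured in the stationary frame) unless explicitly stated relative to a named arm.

fixed-axis compound train

5-mesh fixed-axis compound train (all bearings frame-fixed)
classification: fixed-axis compound train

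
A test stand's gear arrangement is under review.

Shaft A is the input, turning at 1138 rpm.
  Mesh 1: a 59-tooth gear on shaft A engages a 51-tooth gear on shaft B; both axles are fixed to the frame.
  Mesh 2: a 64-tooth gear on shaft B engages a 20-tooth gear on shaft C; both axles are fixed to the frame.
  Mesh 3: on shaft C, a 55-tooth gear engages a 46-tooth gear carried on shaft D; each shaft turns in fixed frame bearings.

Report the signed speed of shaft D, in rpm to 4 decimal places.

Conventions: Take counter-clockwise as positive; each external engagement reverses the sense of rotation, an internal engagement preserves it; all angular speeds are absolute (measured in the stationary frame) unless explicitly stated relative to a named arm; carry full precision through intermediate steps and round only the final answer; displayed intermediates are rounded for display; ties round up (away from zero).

-5037.0810 rpm

recognized (4 fixed axles, 3 meshes): fixed-axis compound train
mesh 1 [59T→51T]: ω = 1138.0000×59/51 = 1316.5098 rpm, sense flips to −
mesh 2 [64T→20T]: ω = 1316.5098×64/20 = 4212.8314 rpm, sense flips to +
mesh 3 [55T→46T]: ω = 4212.8314×55/46 = 5037.0810 rpm, sense flips to −
signed output speed = -5037.0810 rpm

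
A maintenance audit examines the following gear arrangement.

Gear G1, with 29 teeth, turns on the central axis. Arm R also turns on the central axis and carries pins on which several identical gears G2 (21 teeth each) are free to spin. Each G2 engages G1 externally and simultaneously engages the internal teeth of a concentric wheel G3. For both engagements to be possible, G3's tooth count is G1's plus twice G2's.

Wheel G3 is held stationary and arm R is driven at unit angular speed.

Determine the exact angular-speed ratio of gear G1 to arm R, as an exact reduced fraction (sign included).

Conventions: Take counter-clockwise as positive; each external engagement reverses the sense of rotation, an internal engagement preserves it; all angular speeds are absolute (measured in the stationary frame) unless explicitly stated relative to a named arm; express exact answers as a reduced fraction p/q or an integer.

100/29

topology: planetary set — G1 29T / G2 21T / G3 71T, arm = carrier (Willis)
ring teeth: 29 + 2·21 = 71
29(ω_sun−ω_arm) = −71(ω_ring−ω_arm),  ω_ring = 0, ω_arm = 1
ω_sun = 1 − (71/29)(0−1) = 100/29
ω_out/ω_in = 100/29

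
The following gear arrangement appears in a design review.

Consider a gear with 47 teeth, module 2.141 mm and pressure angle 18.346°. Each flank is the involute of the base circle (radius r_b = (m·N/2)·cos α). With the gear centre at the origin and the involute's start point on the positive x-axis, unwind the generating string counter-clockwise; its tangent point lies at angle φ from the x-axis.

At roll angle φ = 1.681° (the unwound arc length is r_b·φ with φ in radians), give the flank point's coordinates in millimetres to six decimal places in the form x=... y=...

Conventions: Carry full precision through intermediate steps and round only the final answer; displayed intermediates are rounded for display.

topology: single-mesh involute geometry — m = 2.141, N = 47
pitch radius r_p = m·N/2 = 2.141·47/2 = 50.313500
base radius r_b = r_p·cos α = 50.313500·cos 18.346° = 47.756220
roll angle φ = 1.681° = 0.02933898 rad
x = r_b·(cos φ + φ·sin φ) = 47.776769
y = r_b·(sin φ − φ·cos φ) = 0.000402

x=47.776769 y=0.000402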